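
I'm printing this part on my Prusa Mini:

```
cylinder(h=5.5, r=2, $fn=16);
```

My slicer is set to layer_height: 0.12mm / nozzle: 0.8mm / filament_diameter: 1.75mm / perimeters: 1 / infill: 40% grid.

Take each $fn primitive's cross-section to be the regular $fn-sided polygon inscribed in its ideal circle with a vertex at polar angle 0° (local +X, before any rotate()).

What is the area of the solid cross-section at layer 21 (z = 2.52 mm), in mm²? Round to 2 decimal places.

12.25 mm²

At z = 2.52 mm: the cylinder: section is a regular 16-gon, circumradius r=2 (area = (16/2)·2.000²·sin(360°/16) = 12.25 mm²). Overall, the cross-section is a single solid region. Net area = 12.25 mm².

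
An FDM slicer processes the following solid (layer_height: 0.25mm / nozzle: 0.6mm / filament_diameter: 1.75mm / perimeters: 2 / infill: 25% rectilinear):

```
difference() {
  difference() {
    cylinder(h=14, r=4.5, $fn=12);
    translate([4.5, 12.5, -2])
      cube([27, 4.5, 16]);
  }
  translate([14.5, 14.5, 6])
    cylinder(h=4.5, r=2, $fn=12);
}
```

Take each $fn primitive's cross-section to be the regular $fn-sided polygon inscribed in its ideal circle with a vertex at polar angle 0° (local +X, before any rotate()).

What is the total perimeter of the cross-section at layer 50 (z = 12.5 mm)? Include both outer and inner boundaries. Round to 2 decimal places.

27.95 mm

At z = 12.5 mm: the r=4.5 cylinder contributes a regular 12-gon of circumradius 4.5 (perimeter = 2·12·4.500·sin(180°/12) = 27.95 mm); the cube at (4.5, 12.5) (footprint 27×4.5) is included at this height (perimeter 63.00 mm); Taking the first minus the rest: starting from the r=4.5 cylinder, the 27×4.5 cube at (4.5, 12.5) misses the remaining region (no effect) — boundary = 27.95 mm; the cylinder at (14.5, 14.5) does not reach this height (z outside [6, 10.5]); After the difference (first − rest): none of the subtracted shapes is present at this height, so the result so far is unchanged — boundary = 27.95 mm. Overall, the cross-section is a single solid region. Total boundary length (outer) = 27.95 mm.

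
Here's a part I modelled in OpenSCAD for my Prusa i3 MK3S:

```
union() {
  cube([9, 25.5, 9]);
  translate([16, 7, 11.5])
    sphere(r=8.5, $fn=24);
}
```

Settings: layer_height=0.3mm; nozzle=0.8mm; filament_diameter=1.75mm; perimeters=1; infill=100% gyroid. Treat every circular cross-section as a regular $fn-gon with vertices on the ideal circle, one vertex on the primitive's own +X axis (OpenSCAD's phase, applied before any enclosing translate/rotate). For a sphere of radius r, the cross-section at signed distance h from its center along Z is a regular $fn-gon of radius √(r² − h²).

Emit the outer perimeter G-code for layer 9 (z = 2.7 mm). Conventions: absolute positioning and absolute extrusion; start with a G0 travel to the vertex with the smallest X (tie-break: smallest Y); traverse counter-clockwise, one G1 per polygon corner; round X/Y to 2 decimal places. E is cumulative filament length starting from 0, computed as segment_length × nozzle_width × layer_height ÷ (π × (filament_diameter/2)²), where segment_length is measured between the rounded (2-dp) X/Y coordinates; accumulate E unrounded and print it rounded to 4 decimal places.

At z = 2.7 mm: the cube is present — its section is the full 9×25.5 rectangle; the sphere at (16, 7) does not reach this height (|z−center|=8.800 > r=8.5); Merging all regions: only the 9×25.5 cube is present, so the union is just that shape — 1 connected region. The outline is a single polygon with 4 vertices. Extrusion per mm of travel: 0.8 × 0.3 / (π × 0.875²) = 0.099780. Accumulating E over each segment gives final E = 6.8848.

G0 X0.00 Y0.00 Z2.70
G1 X9.00 Y0.00 E0.8980
G1 X9.00 Y25.50 E3.4424
G1 X0.00 Y25.50 E4.3404
G1 X0.00 Y0.00 E6.8848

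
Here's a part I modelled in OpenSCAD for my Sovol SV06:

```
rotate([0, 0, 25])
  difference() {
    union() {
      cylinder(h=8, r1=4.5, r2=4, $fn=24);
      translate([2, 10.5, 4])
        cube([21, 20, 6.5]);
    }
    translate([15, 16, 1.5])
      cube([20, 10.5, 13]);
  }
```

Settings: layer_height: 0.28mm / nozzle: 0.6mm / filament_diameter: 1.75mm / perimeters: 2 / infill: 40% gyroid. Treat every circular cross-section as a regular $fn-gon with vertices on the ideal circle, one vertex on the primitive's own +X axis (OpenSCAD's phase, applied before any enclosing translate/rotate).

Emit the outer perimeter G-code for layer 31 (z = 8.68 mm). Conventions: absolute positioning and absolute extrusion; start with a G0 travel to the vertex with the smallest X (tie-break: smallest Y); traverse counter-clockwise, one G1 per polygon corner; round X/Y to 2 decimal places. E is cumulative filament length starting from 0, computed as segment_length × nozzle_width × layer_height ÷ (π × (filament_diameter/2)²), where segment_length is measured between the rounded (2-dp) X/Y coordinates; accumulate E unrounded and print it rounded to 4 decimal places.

At z = 8.68 mm: the cone does not reach this height (z outside [0, 8]); the 21×20 cube at (2, 10.5) contributes its full rectangle; Merging all regions: only the 21×20 cube at (2, 10.5) is present, so the union is just that shape — 1 connected region; the 20×10.5 cube at (15, 16) contributes its full rectangle; After the difference (first − rest): starting from the result so far, the 20×10.5 cube at (15, 16) partially overlaps it — only the 84.00 mm² overlap (of its 210.00 mm²) is removed, clipping the outline — 1 connected region; (rotated 25° about Z; rotation is an isometry so areas/perimeters/island counts are preserved). The outline is a single polygon with 8 vertices. Extrusion per mm of travel: 0.6 × 0.28 / (π × 0.875²) = 0.069846. Accumulating E over each segment gives final E = 6.8452.

G0 X-11.08 Y28.49 Z8.68
G1 X-2.62 Y10.36 E1.3974
G1 X16.41 Y19.24 E2.8642
G1 X14.08 Y24.22 E3.2482
G1 X6.83 Y20.84 E3.8069
G1 X2.40 Y30.36 E4.5403
G1 X9.65 Y33.74 E5.0990
G1 X7.96 Y37.36 E5.3781
G1 X-11.08 Y28.49 E6.8452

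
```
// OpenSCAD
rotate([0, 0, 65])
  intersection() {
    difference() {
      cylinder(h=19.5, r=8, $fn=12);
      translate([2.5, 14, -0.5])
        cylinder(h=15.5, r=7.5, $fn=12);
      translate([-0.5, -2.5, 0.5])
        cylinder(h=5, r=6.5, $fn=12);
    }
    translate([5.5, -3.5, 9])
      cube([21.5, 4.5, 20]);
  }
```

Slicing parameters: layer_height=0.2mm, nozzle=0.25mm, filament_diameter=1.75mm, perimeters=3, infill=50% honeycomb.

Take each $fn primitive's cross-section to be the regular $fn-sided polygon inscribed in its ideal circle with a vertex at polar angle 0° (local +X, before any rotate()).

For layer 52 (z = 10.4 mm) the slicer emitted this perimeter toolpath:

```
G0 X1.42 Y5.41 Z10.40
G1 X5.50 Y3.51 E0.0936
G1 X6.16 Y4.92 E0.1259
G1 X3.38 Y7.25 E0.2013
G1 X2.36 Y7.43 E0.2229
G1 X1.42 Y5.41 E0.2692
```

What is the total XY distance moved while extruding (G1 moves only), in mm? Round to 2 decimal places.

Sum the Euclidean lengths of each G1 segment: total = 12.95 mm.

12.95 mm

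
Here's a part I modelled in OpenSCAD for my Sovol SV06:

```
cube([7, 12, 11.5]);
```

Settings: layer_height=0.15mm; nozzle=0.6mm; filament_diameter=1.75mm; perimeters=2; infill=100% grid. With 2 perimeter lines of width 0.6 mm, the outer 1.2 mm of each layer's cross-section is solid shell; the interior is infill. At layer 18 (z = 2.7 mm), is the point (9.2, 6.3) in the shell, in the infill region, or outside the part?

outside

At z = 2.7 mm: the cube (footprint 7×12) is included at this height. Overall, the cross-section is a single solid region. The nearest boundary edge runs (7.00, 0.00)→(7.00, 12.00); distance from the point to it = 2.20 mm. The point is not inside any of the regions above, so it lies outside the cross-section (2.20 mm from the nearest boundary).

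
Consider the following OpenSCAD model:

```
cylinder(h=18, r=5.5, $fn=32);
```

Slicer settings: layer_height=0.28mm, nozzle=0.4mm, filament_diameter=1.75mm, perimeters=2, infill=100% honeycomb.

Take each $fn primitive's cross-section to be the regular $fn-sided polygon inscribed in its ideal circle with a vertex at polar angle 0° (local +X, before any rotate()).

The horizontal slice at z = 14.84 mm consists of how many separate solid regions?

1

At z = 14.84 mm: the r=5.5 cylinder contributes a regular 32-gon of circumradius 5.5. The result has 1 disconnected region.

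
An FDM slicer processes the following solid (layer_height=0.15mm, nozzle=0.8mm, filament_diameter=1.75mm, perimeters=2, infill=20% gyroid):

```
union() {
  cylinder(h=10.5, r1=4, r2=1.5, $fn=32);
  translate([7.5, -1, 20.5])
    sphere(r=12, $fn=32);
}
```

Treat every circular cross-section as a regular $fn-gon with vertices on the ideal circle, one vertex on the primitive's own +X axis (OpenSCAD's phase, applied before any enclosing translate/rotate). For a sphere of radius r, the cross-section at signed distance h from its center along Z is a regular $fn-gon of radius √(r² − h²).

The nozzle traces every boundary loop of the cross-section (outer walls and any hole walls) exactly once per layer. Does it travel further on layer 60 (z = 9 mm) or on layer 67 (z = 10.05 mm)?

layer 67 (z = 10.05 mm)

Layer 60 (z = 9): the cone contributes a regular 32-gon of circumradius 1.857 (interpolated between r1=4 and r2=1.5 at t=0.857) (perimeter = 2·32·1.857·sin(180°/32) = 11.65 mm); the sphere at (7.5, -1): section is a regular 32-gon, circumradius = √(r²−h²) = √(12²−11.5²) = 3.428 (perimeter = 2·32·3.428·sin(180°/32) = 21.50 mm); Combining (union): the 2 present regions are separate (no shared area or edge), so areas and boundary lengths simply add and each stays a separate island — boundary = 33.15 mm. So its perimeter = 33.15 mm. Layer 67 (z = 10.05): the cone: at t=0.957 of its height the radius interpolates to r₁+(r₂−r₁)t = 1.607, giving a regular 32-gon of that circumradius (perimeter = 2·32·1.607·sin(180°/32) = 10.08 mm); the sphere at (7.5, -1): section is a regular 32-gon, circumradius = √(r²−h²) = √(12²−10.45²) = 5.899 (perimeter = 2·32·5.899·sin(180°/32) = 37.00 mm); Taking the union: the 2 present regions are separate (no shared area or edge), so areas and boundary lengths simply add and each stays a separate island — boundary = 47.09 mm. So its perimeter = 47.09 mm. Layer 67 is larger (47.09 vs 33.15 mm).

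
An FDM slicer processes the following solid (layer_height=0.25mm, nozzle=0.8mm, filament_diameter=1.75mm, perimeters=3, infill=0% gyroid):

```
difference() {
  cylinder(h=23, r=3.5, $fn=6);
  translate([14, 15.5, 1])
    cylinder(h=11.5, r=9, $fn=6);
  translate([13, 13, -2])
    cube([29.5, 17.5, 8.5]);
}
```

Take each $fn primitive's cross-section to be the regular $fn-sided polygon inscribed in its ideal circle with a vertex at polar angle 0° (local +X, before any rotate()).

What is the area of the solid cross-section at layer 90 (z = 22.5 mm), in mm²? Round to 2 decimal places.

31.83 mm²

At z = 22.5 mm: the cylinder: section is a regular 6-gon, circumradius r=3.5 (area = (6/2)·3.500²·sin(360°/6) = 31.83 mm²); the cylinder at (14, 15.5) is not intersected at this z (z outside [1, 12.5]); the cube at (13, 13) is absent (z outside [-2, 6.5]); Taking the first minus the rest: none of the subtracted shapes is present at this height, so the r=3.5 cylinder is unchanged — area = 31.83 mm². Overall, the cross-section is a single solid region. Net area = 31.83 mm².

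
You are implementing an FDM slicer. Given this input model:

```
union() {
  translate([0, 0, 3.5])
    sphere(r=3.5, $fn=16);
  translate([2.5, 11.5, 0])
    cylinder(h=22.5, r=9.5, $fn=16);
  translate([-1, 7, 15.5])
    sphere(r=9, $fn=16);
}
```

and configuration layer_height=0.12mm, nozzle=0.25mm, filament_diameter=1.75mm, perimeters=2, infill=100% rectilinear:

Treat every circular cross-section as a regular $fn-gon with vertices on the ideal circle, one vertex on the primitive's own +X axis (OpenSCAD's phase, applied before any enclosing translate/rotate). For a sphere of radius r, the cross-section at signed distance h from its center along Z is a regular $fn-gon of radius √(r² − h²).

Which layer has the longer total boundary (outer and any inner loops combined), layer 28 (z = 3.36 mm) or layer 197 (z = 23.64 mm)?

layer 28 (z = 3.36 mm)

Layer 28 (z = 3.36): the r=3.5 sphere slices to a regular 16-gon of circumradius 3.497 (√(r²−h²) with h=0.14 from center) (perimeter = 2·16·3.497·sin(180°/16) = 21.83 mm); the r=9.5 cylinder at (2.5, 11.5) gives a regular 16-gon of circumradius 9.5 (constant along its height) (perimeter = 2·16·9.500·sin(180°/16) = 59.31 mm); the sphere at (-1, 7) is not intersected at this z (|z−center|=12.140 > r=9); Combining (union): the regions partially overlap (shared area 3.26 mm²), so the edge portions inside another operand are dropped and the merged outline is re-measured after clipping — boundary = 71.66 mm. So its perimeter = 71.66 mm. Layer 197 (z = 23.64): the sphere does not reach this height (|z−center|=20.140 > r=3.5); the cylinder at (2.5, 11.5) is not intersected at this z (z outside [0, 22.5]); the r=9 sphere at (-1, 7) contributes a regular 16-gon of circumradius √(9²−8.14²) = 3.839 (perimeter = 2·16·3.839·sin(180°/16) = 23.97 mm); Combining (union): only the r=9 sphere at (-1, 7) is present, so the union is just that shape — boundary = 23.97 mm. So its perimeter = 23.97 mm. Layer 28 is larger (71.66 vs 23.97 mm).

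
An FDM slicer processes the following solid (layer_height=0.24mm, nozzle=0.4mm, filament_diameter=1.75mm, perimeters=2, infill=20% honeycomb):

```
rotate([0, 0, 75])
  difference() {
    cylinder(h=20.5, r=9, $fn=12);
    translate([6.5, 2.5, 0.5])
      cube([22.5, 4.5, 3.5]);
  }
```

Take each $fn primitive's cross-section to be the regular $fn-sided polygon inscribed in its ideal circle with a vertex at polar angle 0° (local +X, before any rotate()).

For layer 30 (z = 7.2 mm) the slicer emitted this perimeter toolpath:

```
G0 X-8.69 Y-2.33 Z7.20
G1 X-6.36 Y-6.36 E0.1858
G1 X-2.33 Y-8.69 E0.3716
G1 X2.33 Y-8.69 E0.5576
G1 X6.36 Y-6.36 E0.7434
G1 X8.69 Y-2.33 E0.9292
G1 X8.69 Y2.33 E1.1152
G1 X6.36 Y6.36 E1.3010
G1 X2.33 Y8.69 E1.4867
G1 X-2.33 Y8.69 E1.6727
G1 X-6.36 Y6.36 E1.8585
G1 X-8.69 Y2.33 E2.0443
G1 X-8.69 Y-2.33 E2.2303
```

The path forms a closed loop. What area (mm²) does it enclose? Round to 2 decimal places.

Apply the shoelace formula to the sequence of (X, Y) vertices; enclosed area = 242.79 mm².

242.79 mm²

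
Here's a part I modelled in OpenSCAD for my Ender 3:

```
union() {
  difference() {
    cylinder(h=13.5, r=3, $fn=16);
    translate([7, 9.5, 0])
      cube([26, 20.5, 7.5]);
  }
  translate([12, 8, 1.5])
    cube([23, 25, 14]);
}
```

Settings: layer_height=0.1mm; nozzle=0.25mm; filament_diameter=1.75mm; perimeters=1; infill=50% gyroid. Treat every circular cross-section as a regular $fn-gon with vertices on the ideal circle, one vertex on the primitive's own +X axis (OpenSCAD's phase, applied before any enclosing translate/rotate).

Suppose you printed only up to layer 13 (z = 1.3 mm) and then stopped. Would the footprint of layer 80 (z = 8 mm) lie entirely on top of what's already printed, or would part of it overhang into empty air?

part overhangs

Compare the two slices. At z = 1.3: the r=3 cylinder gives a regular 16-gon of circumradius 3 (constant along its height) (area = (16/2)·3.000²·sin(360°/16) = 27.55 mm²); the cube at (7, 9.5) (footprint 26×20.5) is included at this height (area 533.00 mm²); Taking the first minus the rest: starting from the r=3 cylinder (27.55 mm²), the 26×20.5 cube at (7, 9.5) misses the remaining region (no effect) — area = 27.55 mm²; the cube at (12, 8) does not reach this height (z outside [1.5, 15.5]); Taking the union: only that combined region is present, so the union is just that shape — area = 27.55 mm². At z = 8: the r=3 cylinder contributes a regular 16-gon of circumradius 3 (area = (16/2)·3.000²·sin(360°/16) = 27.55 mm²); the cube at (7, 9.5) is not intersected at this z (z outside [0, 7.5]); After the difference (first − rest): none of the subtracted shapes is present at this height, so the r=3 cylinder is unchanged — area = 27.55 mm²; the cube at (12, 8) (footprint 23×25) is included at this height (area 575.00 mm²); Merging all regions: the 2 present regions are separate (no shared area or edge), so areas and boundary lengths simply add and each stays a separate island — area = 602.55 mm². Checking containment: at z = 8 the cross-section extends beyond the z = 1.3 cross-section by about 575.00 mm².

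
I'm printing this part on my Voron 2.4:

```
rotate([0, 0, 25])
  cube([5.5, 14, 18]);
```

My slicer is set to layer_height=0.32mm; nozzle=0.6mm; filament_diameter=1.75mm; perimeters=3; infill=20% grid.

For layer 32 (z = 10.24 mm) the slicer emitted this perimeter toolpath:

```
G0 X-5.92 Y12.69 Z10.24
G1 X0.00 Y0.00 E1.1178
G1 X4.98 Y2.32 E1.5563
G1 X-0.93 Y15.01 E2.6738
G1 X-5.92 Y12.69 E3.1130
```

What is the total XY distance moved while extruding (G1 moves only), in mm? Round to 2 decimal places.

39.00 mm

Sum the Euclidean lengths of each G1 segment: total = 39.00 mm.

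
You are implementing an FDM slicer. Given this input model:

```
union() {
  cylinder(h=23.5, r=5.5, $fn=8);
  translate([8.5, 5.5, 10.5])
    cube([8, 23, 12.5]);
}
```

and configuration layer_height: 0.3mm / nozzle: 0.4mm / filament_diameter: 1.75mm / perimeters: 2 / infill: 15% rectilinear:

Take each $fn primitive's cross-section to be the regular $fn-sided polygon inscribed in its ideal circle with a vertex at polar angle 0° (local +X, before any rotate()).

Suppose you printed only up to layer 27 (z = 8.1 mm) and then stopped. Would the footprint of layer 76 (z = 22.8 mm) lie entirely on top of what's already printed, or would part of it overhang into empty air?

Compare the two slices. At z = 8.1: the r=5.5 cylinder gives a regular 8-gon of circumradius 5.5 (constant along its height) (area = (8/2)·5.500²·sin(360°/8) = 85.56 mm²); the cube at (8.5, 5.5) does not reach this height (z outside [10.5, 23]); Combining (union): only the r=5.5 cylinder is present, so the union is just that shape — area = 85.56 mm². At z = 22.8: the r=5.5 cylinder gives a regular 8-gon of circumradius 5.5 (constant along its height) (area = (8/2)·5.500²·sin(360°/8) = 85.56 mm²); the cube at (8.5, 5.5) (footprint 8×23) is included at this height (area 184.00 mm²); Combining (union): the 2 present regions are separate (no shared area or edge), so areas and boundary lengths simply add and each stays a separate island — area = 269.56 mm². Checking containment: at z = 22.8 the cross-section extends beyond the z = 8.1 cross-section by about 184.00 mm².

part overhangs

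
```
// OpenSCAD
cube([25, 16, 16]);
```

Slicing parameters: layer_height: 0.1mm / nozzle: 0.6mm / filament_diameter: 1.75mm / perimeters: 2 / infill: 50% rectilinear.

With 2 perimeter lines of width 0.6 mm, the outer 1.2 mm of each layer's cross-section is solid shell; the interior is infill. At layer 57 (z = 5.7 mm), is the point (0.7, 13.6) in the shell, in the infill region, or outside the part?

At z = 5.7 mm: the cube (footprint 25×16) is included at this height. Overall, the cross-section is a single solid region. The nearest boundary edge runs (0.00, 16.00)→(0.00, 0.00); distance from the point to it = 0.70 mm. The point is inside the cross-section, 0.70 mm from the nearest boundary — within the 1.2 mm shell band (2 × 0.6).

shell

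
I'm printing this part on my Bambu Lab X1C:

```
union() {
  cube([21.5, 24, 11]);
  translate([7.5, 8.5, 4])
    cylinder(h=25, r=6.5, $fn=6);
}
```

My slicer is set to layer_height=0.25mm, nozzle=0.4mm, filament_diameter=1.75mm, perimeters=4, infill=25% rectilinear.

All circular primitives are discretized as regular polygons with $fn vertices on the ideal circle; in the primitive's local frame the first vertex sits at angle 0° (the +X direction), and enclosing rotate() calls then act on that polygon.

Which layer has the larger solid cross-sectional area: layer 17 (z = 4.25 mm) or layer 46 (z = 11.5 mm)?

Layer 17 (z = 4.25): the cube (footprint 21.5×24) is included at this height (area 516.00 mm²); the cylinder at (7.5, 8.5): section is a regular 6-gon, circumradius r=6.5 (area = (6/2)·6.500²·sin(360°/6) = 109.77 mm²); Merging all regions: the r=6.5 cylinder at (7.5, 8.5) lies entirely inside the 21.5×24 cube, so the union is just the 21.5×24 cube — area = 516.00 mm². So its area = 516.00 mm². Layer 46 (z = 11.5): the cube does not reach this height (z outside [0, 11]); the r=6.5 cylinder at (7.5, 8.5) contributes a regular 6-gon of circumradius 6.5 (area = (6/2)·6.500²·sin(360°/6) = 109.77 mm²); Merging all regions: only the r=6.5 cylinder at (7.5, 8.5) is present, so the union is just that shape — area = 109.77 mm². So its area = 109.77 mm². Layer 17 is larger (516.00 vs 109.77 mm²).

layer 17 (z = 4.25 mm)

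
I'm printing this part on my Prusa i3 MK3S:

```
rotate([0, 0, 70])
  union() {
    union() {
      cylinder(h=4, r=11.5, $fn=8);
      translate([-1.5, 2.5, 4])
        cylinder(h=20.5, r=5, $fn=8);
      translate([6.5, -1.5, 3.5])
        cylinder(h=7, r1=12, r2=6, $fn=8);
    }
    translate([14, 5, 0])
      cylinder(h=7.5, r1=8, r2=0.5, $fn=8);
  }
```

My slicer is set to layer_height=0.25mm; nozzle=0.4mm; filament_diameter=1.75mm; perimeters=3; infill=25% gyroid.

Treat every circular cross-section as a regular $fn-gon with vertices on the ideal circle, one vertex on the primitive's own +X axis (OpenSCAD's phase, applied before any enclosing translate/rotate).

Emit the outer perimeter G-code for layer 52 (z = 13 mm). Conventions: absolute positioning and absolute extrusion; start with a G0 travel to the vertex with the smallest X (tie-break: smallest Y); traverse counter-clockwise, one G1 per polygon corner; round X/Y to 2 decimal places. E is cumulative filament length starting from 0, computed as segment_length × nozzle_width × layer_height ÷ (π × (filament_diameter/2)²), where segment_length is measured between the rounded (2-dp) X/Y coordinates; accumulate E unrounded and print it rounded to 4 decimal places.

G0 X-7.56 Y1.16 Z13.00
G1 X-7.39 Y-2.67 E0.1594
G1 X-4.57 Y-5.25 E0.3183
G1 X-0.75 Y-5.09 E0.4773
G1 X1.84 Y-2.26 E0.6367
G1 X1.67 Y1.56 E0.7957
G1 X-1.15 Y4.14 E0.9546
G1 X-4.98 Y3.98 E1.1140
G1 X-7.56 Y1.16 E1.2729

At z = 13 mm: the cylinder is not intersected at this z (z outside [0, 4]); the r=5 cylinder at (-1.5, 2.5) contributes a regular 8-gon of circumradius 5; the cone at (6.5, -1.5) is absent (z outside [3.5, 10.5]); Combining (union): only the r=5 cylinder at (-1.5, 2.5) is present, so the union is just that shape — 1 connected region; the cone at (14, 5) is not intersected at this z (z outside [0, 7.5]); Taking the union: only the result so far is present, so the union is just that shape — 1 connected region; (rotated 70° about Z; rotation is an isometry so areas/perimeters/island counts are preserved). The outline is a single polygon with 8 vertices. Extrusion per mm of travel: 0.4 × 0.25 / (π × 0.875²) = 0.041575. Accumulating E over each segment gives final E = 1.2729.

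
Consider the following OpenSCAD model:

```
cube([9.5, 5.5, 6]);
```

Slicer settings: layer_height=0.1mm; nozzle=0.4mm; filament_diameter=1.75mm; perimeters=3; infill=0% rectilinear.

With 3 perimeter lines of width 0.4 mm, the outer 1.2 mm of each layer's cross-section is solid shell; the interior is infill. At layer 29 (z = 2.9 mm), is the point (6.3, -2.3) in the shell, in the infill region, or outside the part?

outside

At z = 2.9 mm: the 9.5×5.5 cube contributes its full rectangle. Overall, the cross-section is a single solid region. The nearest boundary edge runs (0.00, 0.00)→(9.50, 0.00); distance from the point to it = 2.30 mm. The point is not inside any of the regions above, so it lies outside the cross-section (2.30 mm from the nearest boundary).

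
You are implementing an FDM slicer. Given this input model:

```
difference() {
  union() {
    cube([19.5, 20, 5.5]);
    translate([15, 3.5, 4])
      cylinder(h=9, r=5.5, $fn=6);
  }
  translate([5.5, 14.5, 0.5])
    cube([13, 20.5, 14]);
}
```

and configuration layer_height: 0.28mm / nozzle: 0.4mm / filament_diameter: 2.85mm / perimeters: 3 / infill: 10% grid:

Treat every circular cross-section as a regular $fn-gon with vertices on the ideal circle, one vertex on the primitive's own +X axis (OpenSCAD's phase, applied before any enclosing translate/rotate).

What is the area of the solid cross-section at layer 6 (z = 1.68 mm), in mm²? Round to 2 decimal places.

318.50 mm²

At z = 1.68 mm: the cube (footprint 19.5×20) is included at this height (area 390.00 mm²); the cylinder at (15, 3.5) does not reach this height (z outside [4, 13]); Merging all regions: only the 19.5×20 cube is present, so the union is just that shape — area = 390.00 mm²; the 13×20.5 cube at (5.5, 14.5) contributes its full rectangle (area 266.50 mm²); After the difference (first − rest): starting from that combined region (390.00 mm²), the 13×20.5 cube at (5.5, 14.5) partially overlaps it — only the 71.50 mm² overlap (of its 266.50 mm²) is removed, clipping the outline — area = 318.50 mm². Overall, the cross-section is a single solid region. Net area = 318.50 mm².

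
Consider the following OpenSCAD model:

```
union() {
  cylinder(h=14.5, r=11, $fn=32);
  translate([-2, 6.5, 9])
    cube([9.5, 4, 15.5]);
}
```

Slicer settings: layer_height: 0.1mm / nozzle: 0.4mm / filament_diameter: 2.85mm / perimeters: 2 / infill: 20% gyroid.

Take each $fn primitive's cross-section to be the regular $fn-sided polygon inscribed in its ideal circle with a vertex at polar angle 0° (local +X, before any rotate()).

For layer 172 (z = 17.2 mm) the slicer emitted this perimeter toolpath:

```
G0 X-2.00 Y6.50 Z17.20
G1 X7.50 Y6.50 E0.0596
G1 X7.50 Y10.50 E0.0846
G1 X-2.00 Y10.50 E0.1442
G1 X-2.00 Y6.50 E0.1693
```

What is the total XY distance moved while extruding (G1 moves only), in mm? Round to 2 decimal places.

Sum the Euclidean lengths of each G1 segment: total = 27.00 mm.

27.00 mm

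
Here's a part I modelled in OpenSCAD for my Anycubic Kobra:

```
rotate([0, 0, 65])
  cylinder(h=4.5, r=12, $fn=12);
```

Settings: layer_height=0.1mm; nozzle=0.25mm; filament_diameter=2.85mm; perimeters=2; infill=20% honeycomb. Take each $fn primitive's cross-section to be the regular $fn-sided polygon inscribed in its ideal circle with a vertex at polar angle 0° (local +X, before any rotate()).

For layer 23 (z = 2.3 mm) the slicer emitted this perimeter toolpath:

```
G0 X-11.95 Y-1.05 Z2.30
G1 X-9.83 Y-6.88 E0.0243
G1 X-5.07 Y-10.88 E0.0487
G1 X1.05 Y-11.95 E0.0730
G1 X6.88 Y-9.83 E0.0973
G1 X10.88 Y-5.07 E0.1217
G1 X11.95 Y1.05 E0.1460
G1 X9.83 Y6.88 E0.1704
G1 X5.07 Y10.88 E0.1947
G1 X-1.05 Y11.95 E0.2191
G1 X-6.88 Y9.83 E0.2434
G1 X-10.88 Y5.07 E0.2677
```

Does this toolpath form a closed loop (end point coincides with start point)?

Start point (G0): (-11.95, -1.05). End point (last G1): the path does not return to the start — open.

no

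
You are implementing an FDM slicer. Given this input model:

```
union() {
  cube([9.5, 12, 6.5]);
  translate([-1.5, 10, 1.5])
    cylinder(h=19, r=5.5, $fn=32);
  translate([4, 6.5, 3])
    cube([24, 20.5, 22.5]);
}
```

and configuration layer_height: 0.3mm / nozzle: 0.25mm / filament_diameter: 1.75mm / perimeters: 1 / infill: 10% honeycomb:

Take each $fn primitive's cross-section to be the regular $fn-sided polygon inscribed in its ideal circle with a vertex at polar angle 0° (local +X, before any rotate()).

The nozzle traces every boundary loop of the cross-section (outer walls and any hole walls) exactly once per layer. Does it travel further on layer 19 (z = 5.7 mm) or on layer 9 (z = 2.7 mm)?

Layer 19 (z = 5.7): the 9.5×12 cube contributes its full rectangle (perimeter 43.00 mm); the r=5.5 cylinder at (-1.5, 10) gives a regular 32-gon of circumradius 5.5 (constant along its height) (perimeter = 2·32·5.500·sin(180°/32) = 34.50 mm); the cube at (4, 6.5) (footprint 24×20.5) is included at this height (perimeter 89.00 mm); Merging all regions: the regions partially overlap (shared area 53.45 mm²), so the edge portions inside another operand are dropped and the merged outline is re-measured after clipping — boundary = 124.48 mm. So its perimeter = 124.48 mm. Layer 9 (z = 2.7): the 9.5×12 cube contributes its full rectangle (perimeter 43.00 mm); the r=5.5 cylinder at (-1.5, 10) gives a regular 32-gon of circumradius 5.5 (constant along its height) (perimeter = 2·32·5.500·sin(180°/32) = 34.50 mm); the cube at (4, 6.5) does not reach this height (z outside [3, 25.5]); Taking the union: the regions partially overlap (shared area 23.20 mm²), so the edge portions inside another operand are dropped and the merged outline is re-measured after clipping — boundary = 57.48 mm. So its perimeter = 57.48 mm. Layer 19 is larger (124.48 vs 57.48 mm).

layer 19 (z = 5.7 mm)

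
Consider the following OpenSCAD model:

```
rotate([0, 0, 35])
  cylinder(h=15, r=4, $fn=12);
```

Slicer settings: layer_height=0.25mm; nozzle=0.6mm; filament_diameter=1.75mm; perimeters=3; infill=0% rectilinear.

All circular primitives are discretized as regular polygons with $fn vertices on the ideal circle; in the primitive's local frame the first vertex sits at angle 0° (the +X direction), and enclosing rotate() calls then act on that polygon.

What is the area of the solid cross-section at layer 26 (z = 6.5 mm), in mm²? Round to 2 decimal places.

48.00 mm²

At z = 6.5 mm: the cylinder: section is a regular 12-gon, circumradius r=4 (area = (12/2)·4.000²·sin(360°/12) = 48.00 mm²); (whole slice rotated 35° about Z — lengths, areas and connectivity unchanged). Overall, the cross-section is a single solid region. Net area = 48.00 mm².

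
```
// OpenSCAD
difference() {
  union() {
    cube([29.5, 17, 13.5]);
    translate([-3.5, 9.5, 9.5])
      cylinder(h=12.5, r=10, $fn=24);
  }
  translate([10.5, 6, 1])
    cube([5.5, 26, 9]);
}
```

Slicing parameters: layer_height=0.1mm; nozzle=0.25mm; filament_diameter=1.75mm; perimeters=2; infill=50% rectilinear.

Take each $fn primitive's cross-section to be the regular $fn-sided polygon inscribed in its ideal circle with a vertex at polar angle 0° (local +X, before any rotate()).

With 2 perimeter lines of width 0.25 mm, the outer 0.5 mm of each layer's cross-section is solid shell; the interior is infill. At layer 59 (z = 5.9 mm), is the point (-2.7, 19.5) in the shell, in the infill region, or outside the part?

At z = 5.9 mm: the cube is present — its section is the full 29.5×17 rectangle; the cylinder at (-3.5, 9.5) is not intersected at this z (z outside [9.5, 22]); Merging all regions: only the 29.5×17 cube is present, so the union is just that shape — 1 connected region; the cube at (10.5, 6) is present — its section is the full 5.5×26 rectangle; After the difference (first − rest): starting from that combined region, the 5.5×26 cube at (10.5, 6) partially overlaps it — only the 60.50 mm² overlap (of its 143.00 mm²) is removed, clipping the outline — 1 connected region. Overall, the cross-section is a single solid region. The nearest boundary edge runs (0.00, 0.00)→(0.00, 17.00); distance from the point to it = 3.68 mm. The point is not inside any of the regions above, so it lies outside the cross-section (3.68 mm from the nearest boundary).

outside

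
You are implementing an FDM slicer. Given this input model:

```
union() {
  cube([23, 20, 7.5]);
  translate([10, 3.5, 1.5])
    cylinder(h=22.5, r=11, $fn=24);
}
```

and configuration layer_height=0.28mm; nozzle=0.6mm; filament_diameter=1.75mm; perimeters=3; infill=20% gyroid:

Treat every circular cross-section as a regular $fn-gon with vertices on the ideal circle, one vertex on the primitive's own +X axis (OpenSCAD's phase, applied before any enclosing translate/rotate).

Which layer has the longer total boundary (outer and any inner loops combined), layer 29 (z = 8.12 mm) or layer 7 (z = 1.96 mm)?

Layer 29 (z = 8.12): the cube is absent (z outside [0, 7.5]); the r=11 cylinder at (10, 3.5) contributes a regular 24-gon of circumradius 11 (perimeter = 2·24·11.000·sin(180°/24) = 68.92 mm); Combining (union): only the r=11 cylinder at (10, 3.5) is present, so the union is just that shape — boundary = 68.92 mm. So its perimeter = 68.92 mm. Layer 7 (z = 1.96): the 23×20 cube contributes its full rectangle (perimeter 86.00 mm); the cylinder at (10, 3.5): section is a regular 24-gon, circumradius r=11 (perimeter = 2·24·11.000·sin(180°/24) = 68.92 mm); Merging all regions: the regions partially overlap (shared area 257.75 mm²), so the edge portions inside another operand are dropped and the merged outline is re-measured after clipping — boundary = 93.17 mm. So its perimeter = 93.17 mm. Layer 7 is larger (93.17 vs 68.92 mm).

layer 7 (z = 1.96 mm)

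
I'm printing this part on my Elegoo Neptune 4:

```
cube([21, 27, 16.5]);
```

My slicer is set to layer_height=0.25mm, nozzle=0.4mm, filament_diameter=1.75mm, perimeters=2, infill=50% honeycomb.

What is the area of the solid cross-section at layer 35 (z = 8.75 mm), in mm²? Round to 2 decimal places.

At z = 8.75 mm: the 21×27 cube contributes its full rectangle (area 567.00 mm²). Overall, the cross-section is a single solid region. Net area = 567.00 mm².

567.00 mm²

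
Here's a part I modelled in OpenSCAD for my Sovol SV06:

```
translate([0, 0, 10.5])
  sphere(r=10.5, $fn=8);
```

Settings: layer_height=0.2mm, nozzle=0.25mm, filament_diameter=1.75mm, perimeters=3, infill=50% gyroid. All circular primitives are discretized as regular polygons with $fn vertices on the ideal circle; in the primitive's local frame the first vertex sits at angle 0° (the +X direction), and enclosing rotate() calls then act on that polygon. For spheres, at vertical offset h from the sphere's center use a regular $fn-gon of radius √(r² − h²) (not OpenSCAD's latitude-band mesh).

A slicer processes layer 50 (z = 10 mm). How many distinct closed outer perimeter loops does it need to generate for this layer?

At z = 10 mm: the sphere: section is a regular 8-gon, circumradius = √(r²−h²) = √(10.5²−0.5²) = 10.488. The result has 1 disconnected region.

1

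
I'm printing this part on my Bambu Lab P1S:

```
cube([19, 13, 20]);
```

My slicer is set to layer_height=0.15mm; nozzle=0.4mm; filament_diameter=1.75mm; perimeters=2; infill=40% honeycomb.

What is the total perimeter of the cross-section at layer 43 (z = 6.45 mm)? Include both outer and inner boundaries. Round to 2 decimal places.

64.00 mm

At z = 6.45 mm: the 19×13 cube contributes its full rectangle (perimeter 64.00 mm). Overall, the cross-section is a single solid region. Total boundary length (outer) = 64.00 mm.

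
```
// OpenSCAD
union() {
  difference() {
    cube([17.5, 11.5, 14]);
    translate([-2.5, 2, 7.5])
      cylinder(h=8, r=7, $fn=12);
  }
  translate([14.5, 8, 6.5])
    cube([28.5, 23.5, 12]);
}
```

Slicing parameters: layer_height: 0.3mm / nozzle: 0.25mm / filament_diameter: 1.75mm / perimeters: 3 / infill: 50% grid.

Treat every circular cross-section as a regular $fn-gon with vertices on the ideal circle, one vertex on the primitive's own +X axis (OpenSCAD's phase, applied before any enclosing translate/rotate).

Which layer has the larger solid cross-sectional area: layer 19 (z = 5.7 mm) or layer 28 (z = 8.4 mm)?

Layer 19 (z = 5.7): the cube (footprint 17.5×11.5) is included at this height (area 201.25 mm²); the cylinder at (-2.5, 2) is not intersected at this z (z outside [7.5, 15.5]); Taking the first minus the rest: none of the subtracted shapes is present at this height, so the 17.5×11.5 cube is unchanged — area = 201.25 mm²; the cube at (14.5, 8) is absent (z outside [6.5, 18.5]); Taking the union: only that combined region is present, so the union is just that shape — area = 201.25 mm². So its area = 201.25 mm². Layer 28 (z = 8.4): the cube (footprint 17.5×11.5) is included at this height (area 201.25 mm²); the r=7 cylinder at (-2.5, 2) contributes a regular 12-gon of circumradius 7 (area = (12/2)·7.000²·sin(360°/12) = 147.00 mm²); Taking the first minus the rest: starting from the 17.5×11.5 cube (201.25 mm²), the r=7 cylinder at (-2.5, 2) partially overlaps it — only the 28.55 mm² overlap (of its 147.00 mm²) is removed, clipping the outline — area = 172.70 mm²; the cube at (14.5, 8) (footprint 28.5×23.5) is included at this height (area 669.75 mm²); Merging all regions: the regions partially overlap — summed areas 842.45 mm² minus the doubly-counted overlap 10.50 mm² gives 831.95 mm² — area = 831.95 mm². So its area = 831.95 mm². Layer 28 is larger (831.95 vs 201.25 mm²).

layer 28 (z = 8.4 mm)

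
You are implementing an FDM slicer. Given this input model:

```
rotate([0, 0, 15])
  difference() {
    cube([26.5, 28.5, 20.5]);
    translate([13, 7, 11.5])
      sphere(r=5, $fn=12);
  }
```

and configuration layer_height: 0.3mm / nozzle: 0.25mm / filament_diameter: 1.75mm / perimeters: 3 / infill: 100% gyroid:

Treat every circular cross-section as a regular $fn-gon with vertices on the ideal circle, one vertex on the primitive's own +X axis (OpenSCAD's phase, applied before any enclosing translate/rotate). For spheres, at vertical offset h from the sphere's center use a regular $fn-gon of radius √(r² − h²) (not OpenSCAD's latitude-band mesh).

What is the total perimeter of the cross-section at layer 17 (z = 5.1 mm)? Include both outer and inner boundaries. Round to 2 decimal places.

110.00 mm

At z = 5.1 mm: the cube (footprint 26.5×28.5) is included at this height (perimeter 110.00 mm); the sphere at (13, 7) does not reach this height (|z−center|=6.400 > r=5); After the difference (first − rest): none of the subtracted shapes is present at this height, so the 26.5×28.5 cube is unchanged — boundary = 110.00 mm; (whole slice rotated 15° about Z — lengths, areas and connectivity unchanged). Overall, the cross-section is a single solid region. Total boundary length (outer) = 110.00 mm.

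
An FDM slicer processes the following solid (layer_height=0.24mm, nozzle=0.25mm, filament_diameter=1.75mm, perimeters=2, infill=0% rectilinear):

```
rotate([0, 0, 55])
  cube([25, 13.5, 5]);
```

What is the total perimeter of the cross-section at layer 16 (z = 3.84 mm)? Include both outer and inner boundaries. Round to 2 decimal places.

At z = 3.84 mm: the cube is present — its section is the full 25×13.5 rectangle (perimeter 77.00 mm); (whole slice rotated 55° about Z — lengths, areas and connectivity unchanged). Overall, the cross-section is a single solid region. Total boundary length (outer) = 77.00 mm.

77.00 mm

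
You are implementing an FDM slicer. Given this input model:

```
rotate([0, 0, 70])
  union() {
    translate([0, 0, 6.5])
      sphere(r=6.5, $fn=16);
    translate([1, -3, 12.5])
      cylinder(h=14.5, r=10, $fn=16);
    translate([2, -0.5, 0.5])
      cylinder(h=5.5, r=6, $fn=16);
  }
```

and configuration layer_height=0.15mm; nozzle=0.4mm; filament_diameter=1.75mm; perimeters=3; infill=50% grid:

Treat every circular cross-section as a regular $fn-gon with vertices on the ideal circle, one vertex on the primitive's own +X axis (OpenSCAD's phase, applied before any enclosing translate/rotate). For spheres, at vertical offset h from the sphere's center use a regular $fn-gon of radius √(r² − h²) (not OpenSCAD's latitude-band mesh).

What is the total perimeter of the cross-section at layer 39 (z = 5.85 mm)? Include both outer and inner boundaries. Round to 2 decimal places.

43.22 mm

At z = 5.85 mm: the sphere: section is a regular 16-gon, circumradius = √(r²−h²) = √(6.5²−0.65²) = 6.467 (perimeter = 2·16·6.467·sin(180°/16) = 40.38 mm); the cylinder at (1, -3) is absent (z outside [12.5, 27]); the r=6 cylinder at (2, -0.5) gives a regular 16-gon of circumradius 6 (constant along its height) (perimeter = 2·16·6.000·sin(180°/16) = 37.46 mm); Combining (union): the regions partially overlap (shared area 93.21 mm²), so the edge portions inside another operand are dropped and the merged outline is re-measured after clipping — boundary = 43.22 mm; (rotated 70° about Z; rotation is an isometry so areas/perimeters/island counts are preserved). Overall, the cross-section is a single solid region. Total boundary length (outer) = 43.22 mm.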